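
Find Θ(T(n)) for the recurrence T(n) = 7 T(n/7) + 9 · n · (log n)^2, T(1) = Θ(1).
T(n) = Θ(n · (log n)^3)

Here log_7 7 = 1 and f(n) = 9 · n · (log n)^2 = Θ(n^(log_7 7) · (log n)^2). This is the extended Case 2 of the master theorem (f matches the critical exponent up to log factors), giving T(n) = Θ(n^(log_7 7) · (log n)^(2+1)) = Θ(n · (log n)^3).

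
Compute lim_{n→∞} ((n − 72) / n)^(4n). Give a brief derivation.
lim = e^(−288)

Rewrite as (1 − 72/n)^(4n). By the standard limit (1 + x/n)^n → e^x, we have (1 − 72/n)^n → e^(−72), and raising to the 4th power gives e^(−288).
More precisely, ln[(1 − 72/n)^(4n)] = 4n · ln(1 − 72/n) = 4n · (-72/n + O(1/n^2)) = -288 + O(1/n) → -288.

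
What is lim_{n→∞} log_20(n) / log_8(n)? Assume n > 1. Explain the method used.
lim = ln(8) / ln(20) = log_20(8)

Change of base: log_20(n) = ln n / ln 20 and log_8(n) = ln n / ln 8. The ratio is (ln n / ln 20) · (ln 8 / ln n) = ln 8 / ln 20, a constant independent of n. So the limit is ln 8 / ln 20 = log_20(8).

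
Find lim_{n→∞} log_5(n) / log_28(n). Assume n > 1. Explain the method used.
lim = ln(28) / ln(5) = log_5(28)

Change of base: log_5(n) = ln n / ln 5 and log_28(n) = ln n / ln 28. The ratio is (ln n / ln 5) · (ln 28 / ln n) = ln 28 / ln 5, a constant independent of n. So the limit is ln 28 / ln 5 = log_5(28).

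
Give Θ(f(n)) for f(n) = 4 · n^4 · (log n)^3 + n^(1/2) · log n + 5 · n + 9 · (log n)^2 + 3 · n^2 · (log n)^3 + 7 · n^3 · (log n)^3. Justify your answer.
f(n) ∈ Θ(n^4 · (log n)^3)

Compare the terms by growth order. For large n, n^a · (log n)^b dominates n^a' · (log n)^b' iff a > a', or (a = a' and b > b'). Ranking the 6 terms shows the dominant one is 4 · n^4 · (log n)^3. Hence f(n) ∈ Θ(n^4 · (log n)^3).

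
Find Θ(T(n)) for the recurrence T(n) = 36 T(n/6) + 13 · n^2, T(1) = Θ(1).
T(n) = Θ(n^2 log n)

log_6 36 = 2, and f(n) = 13 · n^2 = Θ(n^(log_6 36)). This is Case 2 of the master theorem: T(n) = Θ(f(n) · log n) = Θ(n^2 log n).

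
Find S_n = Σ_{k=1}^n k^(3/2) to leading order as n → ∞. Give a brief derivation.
S_n ~ (2/5) · n^(5/2)

Integral comparison: Σ_{k=1}^n k^(3/2) = ∫_0^n x^(3/2) dx + O(n^(3/2)). The integral is n^(1 + 3/2) / (1 + 3/2) = n^((3+2)/2) / ((3+2)/2) = (2/5) · n^(5/2).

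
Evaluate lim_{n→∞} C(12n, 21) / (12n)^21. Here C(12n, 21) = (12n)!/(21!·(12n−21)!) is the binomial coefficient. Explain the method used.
lim = 1/21! = 1/51090942171709440000

With N = 12n → ∞: C(N, 21) / N^21 = [N(N−1)…(N−20)] / (21! · N^21) = (1/21!) · 1 · (1 − 1/(12n)) · … · (1 − 20/(12n)). Each factor → 1 as N → ∞, so the limit is 1/21! = 1/51090942171709440000.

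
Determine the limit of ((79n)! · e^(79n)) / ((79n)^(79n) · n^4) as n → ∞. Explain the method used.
lim = 0

Stirling: (79n)! ~ sqrt(2π·79n) · (79n/e)^(79n). Hence
  (79n)! · e^(79n) / (79n)^(79n) ~ sqrt(2π·79n).
Dividing by n^4: sqrt(2π·79n) / n^4 = sqrt(2π·79) · n^((1−8)/2), so the expression behaves like sqrt(2π·79) · n^((1−8)/2) → 0.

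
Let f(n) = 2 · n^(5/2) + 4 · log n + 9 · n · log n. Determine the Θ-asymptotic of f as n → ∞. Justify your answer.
f(n) ∈ Θ(n^(5/2))

Compare the terms by growth order. For large n, n^a · (log n)^b dominates n^a' · (log n)^b' iff a > a', or (a = a' and b > b'). Ranking the 3 terms shows the dominant one is 2 · n^(5/2). Hence f(n) ∈ Θ(n^(5/2)).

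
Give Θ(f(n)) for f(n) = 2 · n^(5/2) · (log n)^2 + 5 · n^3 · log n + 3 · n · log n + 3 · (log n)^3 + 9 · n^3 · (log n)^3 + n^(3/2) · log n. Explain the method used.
f(n) ∈ Θ(n^3 · (log n)^3)

Compare the terms by growth order. For large n, n^a · (log n)^b dominates n^a' · (log n)^b' iff a > a', or (a = a' and b > b'). Ranking the 6 terms shows the dominant one is 9 · n^3 · (log n)^3. Hence f(n) ∈ Θ(n^3 · (log n)^3).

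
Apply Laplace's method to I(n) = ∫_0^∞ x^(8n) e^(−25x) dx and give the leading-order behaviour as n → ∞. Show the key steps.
I(n) ~ (sqrt(2π·8n) / 25) · (8n/(25e))^(8n)

Write the integrand as exp(8n ln x − 25x) and set f(x) = 8n ln x − 25x. Then f'(x) = 8n/x − 25 = 0 at x* = 8n/25, and f''(x*) = −8n/x*^2 = −25^2/(8n). Laplace's method (interior maximum) gives
  I(n) ~ e^(f(x*)) · sqrt(2π / |f''(x*)|)
        = exp(8n ln(8n/25) − 8n) · sqrt(2π · 8n / 25^2)
        = (8n/25)^(8n) e^(−8n) · sqrt(2π·8n) / 25
        = (sqrt(2π·8n) / 25) · (8n/(25e))^(8n).
This matches Γ(8n+1)/25^(8n+1) with Stirling applied to Γ.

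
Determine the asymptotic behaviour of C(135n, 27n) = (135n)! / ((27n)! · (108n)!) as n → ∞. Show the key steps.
C(135n, 27n) ~ (3125/256)^(27n) · sqrt(5/(8π·27n))

Write N = 27n. Apply Stirling to each factorial:
  (5N)! ~ sqrt(2π·5N) · (5N/e)^(5N),
  N! ~ sqrt(2π N) · (N/e)^N,
  (4N)! ~ sqrt(2π·4N) · (4N/e)^(4N).
The exponential factors combine to (5N)^(5N) / (N^N · (4N)^(4N)) = 5^(5N)/4^(4N) = (5^5/4^4)^N = (3125/256)^N.
The square-root prefactors combine to sqrt(2π·5N) / (sqrt(2π N)·sqrt(2π·4N)) = sqrt(5 / (2π·4·N)) = sqrt(5/(8π·27n)).
Substituting N = 27n: C(135n, 27n) ~ (3125/256)^(27n) · sqrt(5/(8π·27n)).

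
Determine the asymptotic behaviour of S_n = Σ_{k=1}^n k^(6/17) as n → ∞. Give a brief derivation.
S_n ~ (17/23) · n^(23/17)

Integral comparison: Σ_{k=1}^n k^(6/17) = ∫_0^n x^(6/17) dx + O(n^(6/17)). The integral is n^(1 + 6/17) / (1 + 6/17) = n^((6+17)/17) / ((6+17)/17) = (17/23) · n^(23/17).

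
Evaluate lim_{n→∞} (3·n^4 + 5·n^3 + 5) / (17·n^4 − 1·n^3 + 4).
lim = 3/17

For large n the leading n^4 terms dominate both numerator and denominator. Dividing top and bottom by n^4, every other term tends to 0, leaving 3/17.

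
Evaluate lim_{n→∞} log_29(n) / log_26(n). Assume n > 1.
lim = ln(26) / ln(29) = log_29(26)

Change of base: log_29(n) = ln n / ln 29 and log_26(n) = ln n / ln 26. The ratio is (ln n / ln 29) · (ln 26 / ln n) = ln 26 / ln 29, a constant independent of n. So the limit is ln 26 / ln 29 = log_29(26).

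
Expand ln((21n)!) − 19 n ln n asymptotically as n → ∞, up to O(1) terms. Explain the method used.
ln((21n)!) − 19 n ln n = 2 n ln n + 21(ln 21 − 1) n + (1/2) ln(2π·21n) + O(1/n)

Stirling: ln((21n)!) = 21n ln(21n) − 21n + (1/2) ln(2π·21n) + O(1/n).
Expand 21n ln(21n) = 21n (ln n + ln 21) = 21n ln n + 21n ln 21.
Subtract 19n ln n: leading term is (21 − 19) n ln n = 2 n ln n. The next term is 21n ln 21 − 21n = 21(ln 21 − 1) n. Then the (1/2) ln(2π·21n) correction.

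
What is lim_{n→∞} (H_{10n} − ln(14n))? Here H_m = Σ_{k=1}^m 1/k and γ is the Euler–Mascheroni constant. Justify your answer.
lim = ln(5/7) + γ

By Euler-Maclaurin, H_m = ln m + γ + O(1/m). So
  H_{10n} − ln(14n) = ln(10n) + γ − ln(14n) + O(1/n)
                       = ln(10/14) + γ + O(1/n).
Hence the limit is ln(10/14) + γ (= ln(5/7)).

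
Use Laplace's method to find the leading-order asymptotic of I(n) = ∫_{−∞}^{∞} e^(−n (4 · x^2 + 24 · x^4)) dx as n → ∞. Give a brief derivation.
I(n) ~ sqrt(π/(4n))

φ(x) = 4 · x^2 + 24 · x^4 has its unique global minimum at x* = 0 (since φ'(x) = 8x + 96x^3 = 0 only at x = 0 for real x with both coefficients positive, and φ → ∞ as |x| → ∞). At x* = 0, φ(0) = 0 and φ''(0) = 8. Laplace's method then gives
  I(n) ~ sqrt(2π / (n · φ''(0))) · e^(−n φ(0)) = sqrt(2π / (8n)) = sqrt(π/(4n)).
The 24 · x^4 term contributes only at subleading order (an O(1/n) relative correction).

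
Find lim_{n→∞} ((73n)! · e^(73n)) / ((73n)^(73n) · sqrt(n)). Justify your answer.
lim = sqrt(2π·73)

Stirling: (73n)! ~ sqrt(2π·73n) · (73n/e)^(73n). Hence
  (73n)! · e^(73n) / (73n)^(73n) ~ sqrt(2π·73n).
Dividing by sqrt(n): sqrt(2π·73n) / sqrt(n) = sqrt(2π·73) · n^((1−1)/2), so the limit is sqrt(2π·73).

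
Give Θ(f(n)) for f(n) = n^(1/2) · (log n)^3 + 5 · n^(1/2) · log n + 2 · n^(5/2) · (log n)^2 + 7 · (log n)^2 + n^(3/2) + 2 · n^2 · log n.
f(n) ∈ Θ(n^(5/2) · (log n)^2)

Compare the terms by growth order. For large n, n^a · (log n)^b dominates n^a' · (log n)^b' iff a > a', or (a = a' and b > b'). Ranking the 6 terms shows the dominant one is 2 · n^(5/2) · (log n)^2. Hence f(n) ∈ Θ(n^(5/2) · (log n)^2).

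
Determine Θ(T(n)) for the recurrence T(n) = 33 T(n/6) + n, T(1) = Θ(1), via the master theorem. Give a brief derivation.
T(n) = Θ(n^(log_6 33))

Master theorem: compare f(n) = n to n^(log_6 33) where log_6 33 ≈ 1.951. Since 1 < log_6 33, we have f(n) = O(n^(log_6 33 − ε)) for some ε > 0 — Case 1. Hence T(n) = Θ(n^(log_6 33)).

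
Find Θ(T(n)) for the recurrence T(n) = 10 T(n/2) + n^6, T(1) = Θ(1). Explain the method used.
T(n) = Θ(n^6)

log_2 10 ≈ 3.322. f(n) = n^6 dominates n^(log_2 10) since 6 > 3.322, and the regularity condition a·f(n/b) = 10·(n/2)^6 = (10/64)·n^6 ≤ c·f(n) holds with c = 10/64 ≈ 0.156 < 1. So this is Case 3: T(n) = Θ(f(n)) = Θ(n^6).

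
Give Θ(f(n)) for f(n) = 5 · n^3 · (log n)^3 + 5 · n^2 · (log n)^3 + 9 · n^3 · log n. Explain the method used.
f(n) ∈ Θ(n^3 · (log n)^3)

Compare the terms by growth order. For large n, n^a · (log n)^b dominates n^a' · (log n)^b' iff a > a', or (a = a' and b > b'). Ranking the 3 terms shows the dominant one is 5 · n^3 · (log n)^3. Hence f(n) ∈ Θ(n^3 · (log n)^3).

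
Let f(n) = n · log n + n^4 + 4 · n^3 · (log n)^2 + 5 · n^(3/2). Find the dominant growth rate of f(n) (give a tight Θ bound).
f(n) ∈ Θ(n^4)

Compare the terms by growth order. For large n, n^a · (log n)^b dominates n^a' · (log n)^b' iff a > a', or (a = a' and b > b'). Ranking the 4 terms shows the dominant one is n^4. Hence f(n) ∈ Θ(n^4).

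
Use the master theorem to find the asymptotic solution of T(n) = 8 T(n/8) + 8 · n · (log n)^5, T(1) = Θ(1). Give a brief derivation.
T(n) = Θ(n · (log n)^6)

Here log_8 8 = 1 and f(n) = 8 · n · (log n)^5 = Θ(n^(log_8 8) · (log n)^5). This is the extended Case 2 of the master theorem (f matches the critical exponent up to log factors), giving T(n) = Θ(n^(log_8 8) · (log n)^(5+1)) = Θ(n · (log n)^6).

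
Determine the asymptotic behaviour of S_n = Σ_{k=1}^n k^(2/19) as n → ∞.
S_n ~ (19/21) · n^(21/19)

Integral comparison: Σ_{k=1}^n k^(2/19) = ∫_0^n x^(2/19) dx + O(n^(2/19)). The integral is n^(1 + 2/19) / (1 + 2/19) = n^((2+19)/19) / ((2+19)/19) = (19/21) · n^(21/19).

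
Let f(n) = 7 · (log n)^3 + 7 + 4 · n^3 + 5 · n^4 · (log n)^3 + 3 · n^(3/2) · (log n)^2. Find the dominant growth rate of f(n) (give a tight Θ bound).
f(n) ∈ Θ(n^4 · (log n)^3)

Compare the terms by growth order. For large n, n^a · (log n)^b dominates n^a' · (log n)^b' iff a > a', or (a = a' and b > b'). Ranking the 5 terms shows the dominant one is 5 · n^4 · (log n)^3. Hence f(n) ∈ Θ(n^4 · (log n)^3).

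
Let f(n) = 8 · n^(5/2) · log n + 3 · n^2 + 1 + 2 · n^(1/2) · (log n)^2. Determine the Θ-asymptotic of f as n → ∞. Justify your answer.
f(n) ∈ Θ(n^(5/2) · log n)

Compare the terms by growth order. For large n, n^a · (log n)^b dominates n^a' · (log n)^b' iff a > a', or (a = a' and b > b'). Ranking the 4 terms shows the dominant one is 8 · n^(5/2) · log n. Hence f(n) ∈ Θ(n^(5/2) · log n).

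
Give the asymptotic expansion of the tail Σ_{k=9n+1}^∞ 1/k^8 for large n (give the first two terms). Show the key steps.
Σ_{k>9n} 1/k^8 = 1/(7 · (9n)^7) − 1/(2 · (9n)^8) + O(1/(9n)^9)

Compare to the integral: ∫_{9n}^∞ x^(−8) dx = [−x^(−7)/7]_{9n}^∞ = 1/((8−1)·(9n)^7). The Euler-Maclaurin correction adds −f(9n)/2 = −1/(2·(9n)^8). Euler-Maclaurin then gives
  Σ_{k>9n} 1/k^8 = ∫_{9n}^∞ dx/x^8 − 1/(2·(9n)^8) + O(1/(9n)^9).
(Equivalently this is ζ(8) − Σ_{k≤9n} 1/k^8.)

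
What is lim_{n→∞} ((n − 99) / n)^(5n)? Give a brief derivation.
lim = e^(−495)

Rewrite as (1 − 99/n)^(5n). By the standard limit (1 + x/n)^n → e^x, we have (1 − 99/n)^n → e^(−99), and raising to the 5th power gives e^(−495).
More precisely, ln[(1 − 99/n)^(5n)] = 5n · ln(1 − 99/n) = 5n · (-99/n + O(1/n^2)) = -495 + O(1/n) → -495.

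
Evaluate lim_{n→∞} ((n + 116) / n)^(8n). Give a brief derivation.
lim = e^928

Rewrite as (1 + 116/n)^(8n). By the standard limit (1 + x/n)^n → e^x, we have (1 + 116/n)^n → e^116, and raising to the 8th power gives e^928.
More precisely, ln[(1 + 116/n)^(8n)] = 8n · ln(1 + 116/n) = 8n · (116/n + O(1/n^2)) = 928 + O(1/n) → 928.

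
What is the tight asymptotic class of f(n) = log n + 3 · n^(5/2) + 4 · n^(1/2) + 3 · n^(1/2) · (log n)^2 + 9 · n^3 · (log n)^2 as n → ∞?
f(n) ∈ Θ(n^3 · (log n)^2)

Compare the terms by growth order. For large n, n^a · (log n)^b dominates n^a' · (log n)^b' iff a > a', or (a = a' and b > b'). Ranking the 5 terms shows the dominant one is 9 · n^3 · (log n)^2. Hence f(n) ∈ Θ(n^3 · (log n)^2).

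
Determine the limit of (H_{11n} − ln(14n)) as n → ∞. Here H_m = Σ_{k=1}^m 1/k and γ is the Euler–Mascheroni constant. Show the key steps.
lim = ln(11/14) + γ

By Euler-Maclaurin, H_m = ln m + γ + O(1/m). So
  H_{11n} − ln(14n) = ln(11n) + γ − ln(14n) + O(1/n)
                       = ln(11/14) + γ + O(1/n).
Hence the limit is ln(11/14) + γ.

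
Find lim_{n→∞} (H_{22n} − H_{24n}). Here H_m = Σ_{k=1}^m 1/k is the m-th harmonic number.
lim = ln(22/24) = ln(11/12)

Euler-Maclaurin gives H_m = ln m + γ + 1/(2m) + O(1/m^2). The γ and O(1/m) terms cancel in the difference:
  H_{22n} − H_{24n} = ln(22n) − ln(24n) + O(1/n) = ln(22/24) + O(1/n).
Hence the limit is ln(22/24) = ln(11/12).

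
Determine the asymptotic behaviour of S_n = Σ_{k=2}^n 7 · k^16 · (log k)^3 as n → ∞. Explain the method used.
S_n ~ 7 · n^17 · (log n)^3 / 17

By integral comparison, S_n = ∫_1^n 7 · x^16 · (log x)^3 dx + O(n^16 · (log n)^3). For the integral, the leading term of ∫_1^n x^16 (log x)^3 dx is n^17/17 · (log n)^3 (by repeated integration by parts; each step lowers the log-exponent and produces a relatively O(1/log n) correction). Hence S_n ~ 7 · n^17 · (log n)^3 / 17.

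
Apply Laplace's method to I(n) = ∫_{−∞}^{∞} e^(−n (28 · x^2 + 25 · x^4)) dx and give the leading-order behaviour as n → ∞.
I(n) ~ sqrt(π/(28n))

φ(x) = 28 · x^2 + 25 · x^4 has its unique global minimum at x* = 0 (since φ'(x) = 56x + 100x^3 = 0 only at x = 0 for real x with both coefficients positive, and φ → ∞ as |x| → ∞). At x* = 0, φ(0) = 0 and φ''(0) = 56. Laplace's method then gives
  I(n) ~ sqrt(2π / (n · φ''(0))) · e^(−n φ(0)) = sqrt(2π / (56n)) = sqrt(π/(28n)).
The 25 · x^4 term contributes only at subleading order (an O(1/n) relative correction).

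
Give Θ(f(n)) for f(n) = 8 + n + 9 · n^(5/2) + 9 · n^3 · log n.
f(n) ∈ Θ(n^3 · log n)

Compare the terms by growth order. For large n, n^a · (log n)^b dominates n^a' · (log n)^b' iff a > a', or (a = a' and b > b'). Ranking the 4 terms shows the dominant one is 9 · n^3 · log n. Hence f(n) ∈ Θ(n^3 · log n).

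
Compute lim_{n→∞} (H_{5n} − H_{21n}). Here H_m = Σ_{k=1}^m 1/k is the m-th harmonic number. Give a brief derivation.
lim = ln(5/21)

Euler-Maclaurin gives H_m = ln m + γ + 1/(2m) + O(1/m^2). The γ and O(1/m) terms cancel in the difference:
  H_{5n} − H_{21n} = ln(5n) − ln(21n) + O(1/n) = ln(5/21) + O(1/n).
Hence the limit is ln(5/21).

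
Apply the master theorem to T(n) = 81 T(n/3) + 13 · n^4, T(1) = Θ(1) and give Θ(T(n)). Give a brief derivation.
T(n) = Θ(n^4 log n)

log_3 81 = 4, and f(n) = 13 · n^4 = Θ(n^(log_3 81)). This is Case 2 of the master theorem: T(n) = Θ(f(n) · log n) = Θ(n^4 log n).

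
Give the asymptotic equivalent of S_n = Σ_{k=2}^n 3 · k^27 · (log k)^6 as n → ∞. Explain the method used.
S_n ~ 3 · n^28 · (log n)^6 / 28

By integral comparison, S_n = ∫_1^n 3 · x^27 · (log x)^6 dx + O(n^27 · (log n)^6). For the integral, the leading term of ∫_1^n x^27 (log x)^6 dx is n^28/28 · (log n)^6 (by repeated integration by parts; each step lowers the log-exponent and produces a relatively O(1/log n) correction). Hence S_n ~ 3 · n^28 · (log n)^6 / 28.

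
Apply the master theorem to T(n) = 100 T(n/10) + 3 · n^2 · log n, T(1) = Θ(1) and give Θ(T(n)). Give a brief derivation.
T(n) = Θ(n^2 · (log n)^2)

Here log_10 100 = 2 and f(n) = 3 · n^2 · log n = Θ(n^(log_10 100) · (log n)^1). This is the extended Case 2 of the master theorem (f matches the critical exponent up to log factors), giving T(n) = Θ(n^(log_10 100) · (log n)^(1+1)) = Θ(n^2 · (log n)^2).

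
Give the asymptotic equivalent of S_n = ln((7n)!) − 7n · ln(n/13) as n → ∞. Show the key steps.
S_n ~ 7n · (ln 91 − 1) + O(ln n)

Stirling: ln((7n)!) = 7n ln(7n) − 7n + O(ln n).
  S_n = 7n ln(7n) − 7n − 7n ln(n/13) + O(ln n)
      = 7n ln(7n) − 7n ln n + 7n ln 13 − 7n + O(ln n)
      = 7n ln 7 + 7n ln 13 − 7n + O(ln n)
      = 7n (ln 91 − 1) + O(ln n).
Numerically ln(91) − 1 ≈ 3.5109.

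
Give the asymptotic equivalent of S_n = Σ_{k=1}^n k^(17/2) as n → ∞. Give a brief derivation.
S_n ~ (2/19) · n^(19/2)

Integral comparison: Σ_{k=1}^n k^(17/2) = ∫_0^n x^(17/2) dx + O(n^(17/2)). The integral is n^(1 + 17/2) / (1 + 17/2) = n^((17+2)/2) / ((17+2)/2) = (2/19) · n^(19/2).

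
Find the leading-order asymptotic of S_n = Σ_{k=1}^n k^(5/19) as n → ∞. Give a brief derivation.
S_n ~ (19/24) · n^(24/19)

Integral comparison: Σ_{k=1}^n k^(5/19) = ∫_0^n x^(5/19) dx + O(n^(5/19)). The integral is n^(1 + 5/19) / (1 + 5/19) = n^((5+19)/19) / ((5+19)/19) = (19/24) · n^(24/19).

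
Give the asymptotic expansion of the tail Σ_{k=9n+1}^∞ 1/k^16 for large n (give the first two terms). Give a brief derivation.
Σ_{k>9n} 1/k^16 = 1/(15 · (9n)^15) − 1/(2 · (9n)^16) + O(1/(9n)^17)

Compare to the integral: ∫_{9n}^∞ x^(−16) dx = [−x^(−15)/15]_{9n}^∞ = 1/((16−1)·(9n)^15). The Euler-Maclaurin correction adds −f(9n)/2 = −1/(2·(9n)^16). Euler-Maclaurin then gives
  Σ_{k>9n} 1/k^16 = ∫_{9n}^∞ dx/x^16 − 1/(2·(9n)^16) + O(1/(9n)^17).
(Equivalently this is ζ(16) − Σ_{k≤9n} 1/k^16.)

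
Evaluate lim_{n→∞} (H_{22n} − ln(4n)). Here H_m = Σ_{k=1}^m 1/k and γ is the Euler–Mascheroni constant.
lim = ln(11/2) + γ

By Euler-Maclaurin, H_m = ln m + γ + O(1/m). So
  H_{22n} − ln(4n) = ln(22n) + γ − ln(4n) + O(1/n)
                       = ln(22/4) + γ + O(1/n).
Hence the limit is ln(22/4) + γ (= ln(11/2)).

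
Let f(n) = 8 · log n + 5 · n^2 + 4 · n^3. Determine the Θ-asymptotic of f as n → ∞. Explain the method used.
f(n) ∈ Θ(n^3)

Compare the terms by growth order. For large n, n^a · (log n)^b dominates n^a' · (log n)^b' iff a > a', or (a = a' and b > b'). Ranking the 3 terms shows the dominant one is 4 · n^3. Hence f(n) ∈ Θ(n^3).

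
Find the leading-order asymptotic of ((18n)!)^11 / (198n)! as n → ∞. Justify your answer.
((18n)!)^11/(198n)! ~ ((2π·18n)^(10/2) / sqrt(11)) · 11^(−11·18n)  →  0

Write N = 18n. Stirling: N! ~ sqrt(2π N)(N/e)^N and (11N)! ~ sqrt(2π·11N)·(11N/e)^(11N).
  (N!)^11/(11N)! ~ (2π N)^(11/2) (N/e)^(11N) / [sqrt(2π·11N) (11N/e)^(11N)]
     = (2π N)^(11/2) / sqrt(2π·11N) · (N/(11N))^(11N)
     = (2π N)^((11−1)/2) / sqrt(11) · 11^(−11N).
Since 11^11 > 1, the factor 11^(−11N) decays exponentially, so the ratio → 0. Substituting N = 18n gives the stated form.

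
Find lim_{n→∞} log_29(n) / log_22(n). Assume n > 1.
lim = ln(22) / ln(29) = log_29(22)

Change of base: log_29(n) = ln n / ln 29 and log_22(n) = ln n / ln 22. The ratio is (ln n / ln 29) · (ln 22 / ln n) = ln 22 / ln 29, a constant independent of n. So the limit is ln 22 / ln 29 = log_29(22).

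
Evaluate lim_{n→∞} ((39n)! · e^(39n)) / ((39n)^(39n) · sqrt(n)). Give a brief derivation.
lim = sqrt(2π·39)

Stirling: (39n)! ~ sqrt(2π·39n) · (39n/e)^(39n). Hence
  (39n)! · e^(39n) / (39n)^(39n) ~ sqrt(2π·39n).
Dividing by sqrt(n): sqrt(2π·39n) / sqrt(n) = sqrt(2π·39) · n^((1−1)/2), so the limit is sqrt(2π·39).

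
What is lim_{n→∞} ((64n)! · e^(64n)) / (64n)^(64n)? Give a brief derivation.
lim = ∞

Stirling: (64n)! ~ sqrt(2π·64n) · (64n/e)^(64n). Hence
  (64n)! · e^(64n) / (64n)^(64n) ~ sqrt(2π·64n) = sqrt(2π·64) · sqrt(n) → ∞.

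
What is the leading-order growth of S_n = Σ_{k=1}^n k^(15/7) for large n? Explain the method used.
S_n ~ (7/22) · n^(22/7)

Integral comparison: Σ_{k=1}^n k^(15/7) = ∫_0^n x^(15/7) dx + O(n^(15/7)). The integral is n^(1 + 15/7) / (1 + 15/7) = n^((15+7)/7) / ((15+7)/7) = (7/22) · n^(22/7).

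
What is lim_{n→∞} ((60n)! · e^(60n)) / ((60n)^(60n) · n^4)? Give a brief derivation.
lim = 0

Stirling: (60n)! ~ sqrt(2π·60n) · (60n/e)^(60n). Hence
  (60n)! · e^(60n) / (60n)^(60n) ~ sqrt(2π·60n).
Dividing by n^4: sqrt(2π·60n) / n^4 = sqrt(2π·60) · n^((1−8)/2), so the expression behaves like sqrt(2π·60) · n^((1−8)/2) → 0.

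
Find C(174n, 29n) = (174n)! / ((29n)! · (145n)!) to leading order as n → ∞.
C(174n, 29n) ~ (46656/3125)^(29n) · sqrt(3/(5π·29n))

Write N = 29n. Apply Stirling to each factorial:
  (6N)! ~ sqrt(2π·6N) · (6N/e)^(6N),
  N! ~ sqrt(2π N) · (N/e)^N,
  (5N)! ~ sqrt(2π·5N) · (5N/e)^(5N).
The exponential factors combine to (6N)^(6N) / (N^N · (5N)^(5N)) = 6^(6N)/5^(5N) = (6^6/5^5)^N = (46656/3125)^N.
The square-root prefactors combine to sqrt(2π·6N) / (sqrt(2π N)·sqrt(2π·5N)) = sqrt(6 / (2π·5·N)) = sqrt(3/(5π·29n)).
Substituting N = 29n: C(174n, 29n) ~ (46656/3125)^(29n) · sqrt(3/(5π·29n)).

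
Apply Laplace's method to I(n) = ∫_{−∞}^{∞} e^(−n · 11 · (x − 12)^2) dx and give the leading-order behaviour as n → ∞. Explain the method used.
I(n) = sqrt(π/(11n))

Here φ(x) = 11 · (x − 12)^2 has its unique minimum at x* = 12 with φ(x*) = 0 and φ''(x*) = 22. Laplace's method gives
  I(n) ~ e^(−n φ(x*)) · sqrt(2π / (n · φ''(x*))) = sqrt(2π / (22n)) = sqrt(π/(11n)).
This is exact: substituting u = (x − 12)·sqrt(11n) gives I(n) = (1/sqrt(11n)) ∫_{−∞}^{∞} e^(−u^2) du = sqrt(π/(11n)).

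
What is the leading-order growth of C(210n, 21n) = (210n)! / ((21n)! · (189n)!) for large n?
C(210n, 21n) ~ (10000000000/387420489)^(21n) · sqrt(5/(9π·21n))

Write N = 21n. Apply Stirling to each factorial:
  (10N)! ~ sqrt(2π·10N) · (10N/e)^(10N),
  N! ~ sqrt(2π N) · (N/e)^N,
  (9N)! ~ sqrt(2π·9N) · (9N/e)^(9N).
The exponential factors combine to (10N)^(10N) / (N^N · (9N)^(9N)) = 10^(10N)/9^(9N) = (10^10/9^9)^N = (10000000000/387420489)^N.
The square-root prefactors combine to sqrt(2π·10N) / (sqrt(2π N)·sqrt(2π·9N)) = sqrt(10 / (2π·9·N)) = sqrt(5/(9π·21n)).
Substituting N = 21n: C(210n, 21n) ~ (10000000000/387420489)^(21n) · sqrt(5/(9π·21n)).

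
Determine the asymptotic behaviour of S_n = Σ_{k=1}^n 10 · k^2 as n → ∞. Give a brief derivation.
S_n ~ 10 · n^3 / 3

By integral comparison (Euler-Maclaurin), Σ_{k=1}^n 10 · k^2 = 10 · ∫_0^n x^2 dx + O(n^2) = 10 · n^3/3 + O(n^2). (Equivalently, Faulhaber's formula gives the same leading term.)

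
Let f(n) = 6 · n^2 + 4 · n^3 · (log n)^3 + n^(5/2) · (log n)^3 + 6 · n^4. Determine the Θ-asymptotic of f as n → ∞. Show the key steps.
f(n) ∈ Θ(n^4)

Compare the terms by growth order. For large n, n^a · (log n)^b dominates n^a' · (log n)^b' iff a > a', or (a = a' and b > b'). Ranking the 4 terms shows the dominant one is 6 · n^4. Hence f(n) ∈ Θ(n^4).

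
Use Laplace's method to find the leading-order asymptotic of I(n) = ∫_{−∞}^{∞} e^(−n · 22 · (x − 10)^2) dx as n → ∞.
I(n) = sqrt(π/(22n))

Here φ(x) = 22 · (x − 10)^2 has its unique minimum at x* = 10 with φ(x*) = 0 and φ''(x*) = 44. Laplace's method gives
  I(n) ~ e^(−n φ(x*)) · sqrt(2π / (n · φ''(x*))) = sqrt(2π / (44n)) = sqrt(π/(22n)).
This is exact: substituting u = (x − 10)·sqrt(22n) gives I(n) = (1/sqrt(22n)) ∫_{−∞}^{∞} e^(−u^2) du = sqrt(π/(22n)).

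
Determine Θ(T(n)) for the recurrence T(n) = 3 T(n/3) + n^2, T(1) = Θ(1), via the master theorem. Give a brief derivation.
T(n) = Θ(n^2)

log_3 3 ≈ 1.000. f(n) = n^2 dominates n^(log_3 3) since 2 > 1.000, and the regularity condition a·f(n/b) = 3·(n/3)^2 = (3/9)·n^2 ≤ c·f(n) holds with c = 3/9 ≈ 0.333 < 1. So this is Case 3: T(n) = Θ(f(n)) = Θ(n^2).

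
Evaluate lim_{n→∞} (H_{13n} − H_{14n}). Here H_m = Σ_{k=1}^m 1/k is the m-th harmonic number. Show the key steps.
lim = ln(13/14)

Euler-Maclaurin gives H_m = ln m + γ + 1/(2m) + O(1/m^2). The γ and O(1/m) terms cancel in the difference:
  H_{13n} − H_{14n} = ln(13n) − ln(14n) + O(1/n) = ln(13/14) + O(1/n).
Hence the limit is ln(13/14).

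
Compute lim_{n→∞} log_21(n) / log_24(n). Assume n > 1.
lim = ln(24) / ln(21) = log_21(24)

Change of base: log_21(n) = ln n / ln 21 and log_24(n) = ln n / ln 24. The ratio is (ln n / ln 21) · (ln 24 / ln n) = ln 24 / ln 21, a constant independent of n. So the limit is ln 24 / ln 21 = log_21(24).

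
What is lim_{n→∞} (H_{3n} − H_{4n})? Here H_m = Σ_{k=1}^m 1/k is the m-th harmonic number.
lim = ln(3/4)

Euler-Maclaurin gives H_m = ln m + γ + 1/(2m) + O(1/m^2). The γ and O(1/m) terms cancel in the difference:
  H_{3n} − H_{4n} = ln(3n) − ln(4n) + O(1/n) = ln(3/4) + O(1/n).
Hence the limit is ln(3/4).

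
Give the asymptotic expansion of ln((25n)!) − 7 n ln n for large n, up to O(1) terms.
ln((25n)!) − 7 n ln n = 18 n ln n + 25(ln 25 − 1) n + (1/2) ln(2π·25n) + O(1/n)

Stirling: ln((25n)!) = 25n ln(25n) − 25n + (1/2) ln(2π·25n) + O(1/n).
Expand 25n ln(25n) = 25n (ln n + ln 25) = 25n ln n + 25n ln 25.
Subtract 7n ln n: leading term is (25 − 7) n ln n = 18 n ln n. The next term is 25n ln 25 − 25n = 25(ln 25 − 1) n. Then the (1/2) ln(2π·25n) correction.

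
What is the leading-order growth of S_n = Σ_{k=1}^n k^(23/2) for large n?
S_n ~ (2/25) · n^(25/2)

Integral comparison: Σ_{k=1}^n k^(23/2) = ∫_0^n x^(23/2) dx + O(n^(23/2)). The integral is n^(1 + 23/2) / (1 + 23/2) = n^((23+2)/2) / ((23+2)/2) = (2/25) · n^(25/2).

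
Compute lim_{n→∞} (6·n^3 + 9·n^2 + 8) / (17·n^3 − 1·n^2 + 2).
lim = 6/17

For large n the leading n^3 terms dominate both numerator and denominator. Dividing top and bottom by n^3, every other term tends to 0, leaving 6/17.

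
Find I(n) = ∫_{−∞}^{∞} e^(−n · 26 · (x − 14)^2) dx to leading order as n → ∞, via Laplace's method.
I(n) = sqrt(π/(26n))

Here φ(x) = 26 · (x − 14)^2 has its unique minimum at x* = 14 with φ(x*) = 0 and φ''(x*) = 52. Laplace's method gives
  I(n) ~ e^(−n φ(x*)) · sqrt(2π / (n · φ''(x*))) = sqrt(2π / (52n)) = sqrt(π/(26n)).
This is exact: substituting u = (x − 14)·sqrt(26n) gives I(n) = (1/sqrt(26n)) ∫_{−∞}^{∞} e^(−u^2) du = sqrt(π/(26n)).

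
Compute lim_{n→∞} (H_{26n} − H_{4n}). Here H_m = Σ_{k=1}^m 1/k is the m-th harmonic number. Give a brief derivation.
lim = ln(26/4) = ln(13/2)

Euler-Maclaurin gives H_m = ln m + γ + 1/(2m) + O(1/m^2). The γ and O(1/m) terms cancel in the difference:
  H_{26n} − H_{4n} = ln(26n) − ln(4n) + O(1/n) = ln(26/4) + O(1/n).
Hence the limit is ln(26/4) = ln(13/2).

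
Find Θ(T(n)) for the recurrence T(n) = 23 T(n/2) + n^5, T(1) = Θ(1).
T(n) = Θ(n^5)

log_2 23 ≈ 4.524. f(n) = n^5 dominates n^(log_2 23) since 5 > 4.524, and the regularity condition a·f(n/b) = 23·(n/2)^5 = (23/32)·n^5 ≤ c·f(n) holds with c = 23/32 ≈ 0.719 < 1. So this is Case 3: T(n) = Θ(f(n)) = Θ(n^5).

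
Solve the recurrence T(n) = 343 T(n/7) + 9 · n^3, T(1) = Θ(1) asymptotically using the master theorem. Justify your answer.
T(n) = Θ(n^3 log n)

log_7 343 = 3, and f(n) = 9 · n^3 = Θ(n^(log_7 343)). This is Case 2 of the master theorem: T(n) = Θ(f(n) · log n) = Θ(n^3 log n).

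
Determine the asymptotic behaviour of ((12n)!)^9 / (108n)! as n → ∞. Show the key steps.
((12n)!)^9/(108n)! ~ ((2π·12n)^(8/2) / 3) · 9^(−9·12n)  →  0

Write N = 12n. Stirling: N! ~ sqrt(2π N)(N/e)^N and (9N)! ~ sqrt(2π·9N)·(9N/e)^(9N).
  (N!)^9/(9N)! ~ (2π N)^(9/2) (N/e)^(9N) / [sqrt(2π·9N) (9N/e)^(9N)]
     = (2π N)^(9/2) / sqrt(2π·9N) · (N/(9N))^(9N)
     = (2π N)^((9−1)/2) / 3 · 9^(−9N).
Since 9^9 > 1, the factor 9^(−9N) decays exponentially, so the ratio → 0. Substituting N = 12n gives the stated form.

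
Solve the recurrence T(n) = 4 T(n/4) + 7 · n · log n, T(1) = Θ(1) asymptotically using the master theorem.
T(n) = Θ(n · (log n)^2)

Here log_4 4 = 1 and f(n) = 7 · n · log n = Θ(n^(log_4 4) · (log n)^1). This is the extended Case 2 of the master theorem (f matches the critical exponent up to log factors), giving T(n) = Θ(n^(log_4 4) · (log n)^(1+1)) = Θ(n · (log n)^2).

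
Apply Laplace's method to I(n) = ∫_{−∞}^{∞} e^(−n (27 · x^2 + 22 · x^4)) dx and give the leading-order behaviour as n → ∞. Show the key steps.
I(n) ~ sqrt(π/(27n))

φ(x) = 27 · x^2 + 22 · x^4 has its unique global minimum at x* = 0 (since φ'(x) = 54x + 88x^3 = 0 only at x = 0 for real x with both coefficients positive, and φ → ∞ as |x| → ∞). At x* = 0, φ(0) = 0 and φ''(0) = 54. Laplace's method then gives
  I(n) ~ sqrt(2π / (n · φ''(0))) · e^(−n φ(0)) = sqrt(2π / (54n)) = sqrt(π/(27n)).
The 22 · x^4 term contributes only at subleading order (an O(1/n) relative correction).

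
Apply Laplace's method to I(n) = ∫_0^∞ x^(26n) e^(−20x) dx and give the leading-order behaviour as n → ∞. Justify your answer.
I(n) ~ (sqrt(2π·26n) / 20) · (26n/(20e))^(26n)

Write the integrand as exp(26n ln x − 20x) and set f(x) = 26n ln x − 20x. Then f'(x) = 26n/x − 20 = 0 at x* = 26n/20, and f''(x*) = −26n/x*^2 = −20^2/(26n). Laplace's method (interior maximum) gives
  I(n) ~ e^(f(x*)) · sqrt(2π / |f''(x*)|)
        = exp(26n ln(26n/20) − 26n) · sqrt(2π · 26n / 20^2)
        = (26n/20)^(26n) e^(−26n) · sqrt(2π·26n) / 20
        = (sqrt(2π·26n) / 20) · (26n/(20e))^(26n).
This matches Γ(26n+1)/20^(26n+1) with Stirling applied to Γ.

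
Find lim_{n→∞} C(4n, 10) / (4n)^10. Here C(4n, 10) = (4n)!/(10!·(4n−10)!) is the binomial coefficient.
lim = 1/10! = 1/3628800

With N = 4n → ∞: C(N, 10) / N^10 = [N(N−1)…(N−9)] / (10! · N^10) = (1/10!) · 1 · (1 − 1/(4n)) · … · (1 − 9/(4n)). Each factor → 1 as N → ∞, so the limit is 1/10! = 1/3628800.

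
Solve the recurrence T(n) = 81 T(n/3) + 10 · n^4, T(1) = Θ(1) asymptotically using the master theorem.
T(n) = Θ(n^4 log n)

log_3 81 = 4, and f(n) = 10 · n^4 = Θ(n^(log_3 81)). This is Case 2 of the master theorem: T(n) = Θ(f(n) · log n) = Θ(n^4 log n).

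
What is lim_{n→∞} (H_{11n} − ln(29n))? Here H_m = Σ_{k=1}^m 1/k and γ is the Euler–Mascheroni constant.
lim = ln(11/29) + γ

By Euler-Maclaurin, H_m = ln m + γ + O(1/m). So
  H_{11n} − ln(29n) = ln(11n) + γ − ln(29n) + O(1/n)
                       = ln(11/29) + γ + O(1/n).
Hence the limit is ln(11/29) + γ.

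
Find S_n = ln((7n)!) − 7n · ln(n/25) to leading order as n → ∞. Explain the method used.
S_n ~ 7n · (ln 175 − 1) + O(ln n)

Stirling: ln((7n)!) = 7n ln(7n) − 7n + O(ln n).
  S_n = 7n ln(7n) − 7n − 7n ln(n/25) + O(ln n)
      = 7n ln(7n) − 7n ln n + 7n ln 25 − 7n + O(ln n)
      = 7n ln 7 + 7n ln 25 − 7n + O(ln n)
      = 7n (ln 175 − 1) + O(ln n).
Numerically ln(175) − 1 ≈ 4.1648.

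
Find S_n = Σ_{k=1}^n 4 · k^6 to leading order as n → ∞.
S_n ~ 4 · n^7 / 7

By integral comparison (Euler-Maclaurin), Σ_{k=1}^n 4 · k^6 = 4 · ∫_0^n x^6 dx + O(n^6) = 4 · n^7/7 + O(n^6). (Equivalently, Faulhaber's formula gives the same leading term.)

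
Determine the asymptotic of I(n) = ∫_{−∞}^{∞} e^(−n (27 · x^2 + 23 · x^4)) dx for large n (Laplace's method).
I(n) ~ sqrt(π/(27n))

φ(x) = 27 · x^2 + 23 · x^4 has its unique global minimum at x* = 0 (since φ'(x) = 54x + 92x^3 = 0 only at x = 0 for real x with both coefficients positive, and φ → ∞ as |x| → ∞). At x* = 0, φ(0) = 0 and φ''(0) = 54. Laplace's method then gives
  I(n) ~ sqrt(2π / (n · φ''(0))) · e^(−n φ(0)) = sqrt(2π / (54n)) = sqrt(π/(27n)).
The 23 · x^4 term contributes only at subleading order (an O(1/n) relative correction).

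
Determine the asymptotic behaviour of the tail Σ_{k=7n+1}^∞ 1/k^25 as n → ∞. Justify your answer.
Σ_{k>7n} 1/k^25 ~ 1/(24 · (7n)^24)

Compare to the integral: ∫_{7n}^∞ x^(−25) dx = [−x^(−24)/24]_{7n}^∞ = 1/((25−1)·(7n)^24). Euler-Maclaurin then gives
  Σ_{k>7n} 1/k^25 = ∫_{7n}^∞ dx/x^25 − 1/(2·(7n)^25) + O(1/(7n)^26).
(Equivalently this is ζ(25) − Σ_{k≤7n} 1/k^25.)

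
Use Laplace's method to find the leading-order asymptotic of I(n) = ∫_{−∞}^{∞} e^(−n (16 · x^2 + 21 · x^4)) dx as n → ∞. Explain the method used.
I(n) ~ sqrt(π/(16n))

φ(x) = 16 · x^2 + 21 · x^4 has its unique global minimum at x* = 0 (since φ'(x) = 32x + 84x^3 = 0 only at x = 0 for real x with both coefficients positive, and φ → ∞ as |x| → ∞). At x* = 0, φ(0) = 0 and φ''(0) = 32. Laplace's method then gives
  I(n) ~ sqrt(2π / (n · φ''(0))) · e^(−n φ(0)) = sqrt(2π / (32n)) = sqrt(π/(16n)).
The 21 · x^4 term contributes only at subleading order (an O(1/n) relative correction).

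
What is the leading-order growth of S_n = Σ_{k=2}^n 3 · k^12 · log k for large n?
S_n ~ 3 · n^13 log n / 13 − 3 · n^13 / 169

By integral comparison, S_n = ∫_1^n 3 · x^12 · log x dx + O(n^12 · log n). For the integral, ∫ x^12 log x dx = n^13 log n / 13 − n^13/169 (integration by parts). Hence S_n ~ 3 · n^13 log n / 13 − 3 · n^13 / 169.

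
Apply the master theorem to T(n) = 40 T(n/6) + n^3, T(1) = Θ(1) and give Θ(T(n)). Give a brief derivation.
T(n) = Θ(n^3)

log_6 40 ≈ 2.059. f(n) = n^3 dominates n^(log_6 40) since 3 > 2.059, and the regularity condition a·f(n/b) = 40·(n/6)^3 = (40/216)·n^3 ≤ c·f(n) holds with c = 40/216 ≈ 0.185 < 1. So this is Case 3: T(n) = Θ(f(n)) = Θ(n^3).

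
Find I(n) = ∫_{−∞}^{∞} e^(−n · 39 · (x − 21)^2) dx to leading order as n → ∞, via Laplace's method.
I(n) = sqrt(π/(39n))

Here φ(x) = 39 · (x − 21)^2 has its unique minimum at x* = 21 with φ(x*) = 0 and φ''(x*) = 78. Laplace's method gives
  I(n) ~ e^(−n φ(x*)) · sqrt(2π / (n · φ''(x*))) = sqrt(2π / (78n)) = sqrt(π/(39n)).
This is exact: substituting u = (x − 21)·sqrt(39n) gives I(n) = (1/sqrt(39n)) ∫_{−∞}^{∞} e^(−u^2) du = sqrt(π/(39n)).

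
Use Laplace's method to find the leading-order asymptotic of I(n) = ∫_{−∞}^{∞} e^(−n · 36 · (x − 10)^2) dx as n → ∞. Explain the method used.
I(n) = sqrt(π/(36n))

Here φ(x) = 36 · (x − 10)^2 has its unique minimum at x* = 10 with φ(x*) = 0 and φ''(x*) = 72. Laplace's method gives
  I(n) ~ e^(−n φ(x*)) · sqrt(2π / (n · φ''(x*))) = sqrt(2π / (72n)) = sqrt(π/(36n)).
This is exact: substituting u = (x − 10)·sqrt(36n) gives I(n) = (1/sqrt(36n)) ∫_{−∞}^{∞} e^(−u^2) du = sqrt(π/(36n)).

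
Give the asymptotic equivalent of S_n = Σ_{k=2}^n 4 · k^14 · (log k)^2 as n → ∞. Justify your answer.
S_n ~ 4 · n^15 · (log n)^2 / 15

By integral comparison, S_n = ∫_1^n 4 · x^14 · (log x)^2 dx + O(n^14 · (log n)^2). For the integral, the leading term of ∫_1^n x^14 (log x)^2 dx is n^15/15 · (log n)^2 (by repeated integration by parts; each step lowers the log-exponent and produces a relatively O(1/log n) correction). Hence S_n ~ 4 · n^15 · (log n)^2 / 15.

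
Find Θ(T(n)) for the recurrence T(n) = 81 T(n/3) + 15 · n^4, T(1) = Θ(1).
T(n) = Θ(n^4 log n)

log_3 81 = 4, and f(n) = 15 · n^4 = Θ(n^(log_3 81)). This is Case 2 of the master theorem: T(n) = Θ(f(n) · log n) = Θ(n^4 log n).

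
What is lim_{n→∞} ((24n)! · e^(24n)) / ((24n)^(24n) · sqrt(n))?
lim = sqrt(2π·24)

Stirling: (24n)! ~ sqrt(2π·24n) · (24n/e)^(24n). Hence
  (24n)! · e^(24n) / (24n)^(24n) ~ sqrt(2π·24n).
Dividing by sqrt(n): sqrt(2π·24n) / sqrt(n) = sqrt(2π·24) · n^((1−1)/2), so the limit is sqrt(2π·24).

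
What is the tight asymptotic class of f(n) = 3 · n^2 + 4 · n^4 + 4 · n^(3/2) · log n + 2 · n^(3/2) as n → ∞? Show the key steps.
f(n) ∈ Θ(n^4)

Compare the terms by growth order. For large n, n^a · (log n)^b dominates n^a' · (log n)^b' iff a > a', or (a = a' and b > b'). Ranking the 4 terms shows the dominant one is 4 · n^4. Hence f(n) ∈ Θ(n^4).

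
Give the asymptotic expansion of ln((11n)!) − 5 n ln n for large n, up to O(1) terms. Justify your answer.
ln((11n)!) − 5 n ln n = 6 n ln n + 11(ln 11 − 1) n + (1/2) ln(2π·11n) + O(1/n)

Stirling: ln((11n)!) = 11n ln(11n) − 11n + (1/2) ln(2π·11n) + O(1/n).
Expand 11n ln(11n) = 11n (ln n + ln 11) = 11n ln n + 11n ln 11.
Subtract 5n ln n: leading term is (11 − 5) n ln n = 6 n ln n. The next term is 11n ln 11 − 11n = 11(ln 11 − 1) n. Then the (1/2) ln(2π·11n) correction.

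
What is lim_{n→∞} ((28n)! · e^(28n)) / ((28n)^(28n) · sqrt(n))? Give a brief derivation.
lim = sqrt(2π·28)

Stirling: (28n)! ~ sqrt(2π·28n) · (28n/e)^(28n). Hence
  (28n)! · e^(28n) / (28n)^(28n) ~ sqrt(2π·28n).
Dividing by sqrt(n): sqrt(2π·28n) / sqrt(n) = sqrt(2π·28) · n^((1−1)/2), so the limit is sqrt(2π·28).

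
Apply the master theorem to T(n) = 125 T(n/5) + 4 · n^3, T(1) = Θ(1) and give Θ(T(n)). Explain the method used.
T(n) = Θ(n^3 log n)

log_5 125 = 3, and f(n) = 4 · n^3 = Θ(n^(log_5 125)). This is Case 2 of the master theorem: T(n) = Θ(f(n) · log n) = Θ(n^3 log n).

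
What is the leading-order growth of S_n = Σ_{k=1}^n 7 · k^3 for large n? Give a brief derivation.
S_n ~ 7 · n^4 / 4

By integral comparison (Euler-Maclaurin), Σ_{k=1}^n 7 · k^3 = 7 · ∫_0^n x^3 dx + O(n^3) = 7 · n^4/4 + O(n^3). (Equivalently, Faulhaber's formula gives the same leading term.)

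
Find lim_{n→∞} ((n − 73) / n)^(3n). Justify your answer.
lim = e^(−219)

Rewrite as (1 − 73/n)^(3n). By the standard limit (1 + x/n)^n → e^x, we have (1 − 73/n)^n → e^(−73), and raising to the 3rd power gives e^(−219).
More precisely, ln[(1 − 73/n)^(3n)] = 3n · ln(1 − 73/n) = 3n · (-73/n + O(1/n^2)) = -219 + O(1/n) → -219.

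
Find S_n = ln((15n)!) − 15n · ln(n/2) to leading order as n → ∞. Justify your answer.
S_n ~ 15n · (ln 30 − 1) + O(ln n)

Stirling: ln((15n)!) = 15n ln(15n) − 15n + O(ln n).
  S_n = 15n ln(15n) − 15n − 15n ln(n/2) + O(ln n)
      = 15n ln(15n) − 15n ln n + 15n ln 2 − 15n + O(ln n)
      = 15n ln 15 + 15n ln 2 − 15n + O(ln n)
      = 15n (ln 30 − 1) + O(ln n).
Numerically ln(30) − 1 ≈ 2.4012.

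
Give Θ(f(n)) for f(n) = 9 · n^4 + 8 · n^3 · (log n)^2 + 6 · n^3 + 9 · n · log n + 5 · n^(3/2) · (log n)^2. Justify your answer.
f(n) ∈ Θ(n^4)

Compare the terms by growth order. For large n, n^a · (log n)^b dominates n^a' · (log n)^b' iff a > a', or (a = a' and b > b'). Ranking the 5 terms shows the dominant one is 9 · n^4. Hence f(n) ∈ Θ(n^4).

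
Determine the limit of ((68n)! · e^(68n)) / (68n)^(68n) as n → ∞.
lim = ∞

Stirling: (68n)! ~ sqrt(2π·68n) · (68n/e)^(68n). Hence
  (68n)! · e^(68n) / (68n)^(68n) ~ sqrt(2π·68n) = sqrt(2π·68) · sqrt(n) → ∞.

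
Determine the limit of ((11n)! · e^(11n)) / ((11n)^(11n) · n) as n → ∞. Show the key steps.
lim = 0

Stirling: (11n)! ~ sqrt(2π·11n) · (11n/e)^(11n). Hence
  (11n)! · e^(11n) / (11n)^(11n) ~ sqrt(2π·11n).
Dividing by n: sqrt(2π·11n) / n = sqrt(2π·11) · n^((1−2)/2), so the expression behaves like sqrt(2π·11) · n^((1−2)/2) → 0.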